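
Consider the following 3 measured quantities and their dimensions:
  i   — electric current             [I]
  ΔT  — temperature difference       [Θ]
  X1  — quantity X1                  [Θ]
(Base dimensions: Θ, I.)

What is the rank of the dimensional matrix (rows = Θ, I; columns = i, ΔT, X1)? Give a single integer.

Write exponents as rows Θ,I / cols i,ΔT,X1:
  Θ: [ 0  1  1]
  I: [ 1  0  0]
Row reduction gives pivot columns i,ΔT; rank = 2

2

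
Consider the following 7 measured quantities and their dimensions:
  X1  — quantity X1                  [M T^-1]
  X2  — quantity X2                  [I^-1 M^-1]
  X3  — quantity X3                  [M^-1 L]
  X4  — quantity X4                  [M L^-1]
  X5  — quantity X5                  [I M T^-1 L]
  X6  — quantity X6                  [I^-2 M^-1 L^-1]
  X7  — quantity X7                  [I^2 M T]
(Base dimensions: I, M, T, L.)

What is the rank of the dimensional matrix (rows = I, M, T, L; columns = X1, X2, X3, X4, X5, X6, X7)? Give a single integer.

3

Exponent matrix [I,M,T,L] × [X1,X2,X3,X4,X5,X6,X7]:
  I: [ 0 -1  0  0  1 -2  2]
  M: [ 1 -1 -1  1  1 -1  1]
  T: [-1  0  0  0 -1  0  1]
  L: [ 0  0  1 -1  1 -1  0]
Echelon form has 3 nonzero rows (pivots: X1,X2,X3)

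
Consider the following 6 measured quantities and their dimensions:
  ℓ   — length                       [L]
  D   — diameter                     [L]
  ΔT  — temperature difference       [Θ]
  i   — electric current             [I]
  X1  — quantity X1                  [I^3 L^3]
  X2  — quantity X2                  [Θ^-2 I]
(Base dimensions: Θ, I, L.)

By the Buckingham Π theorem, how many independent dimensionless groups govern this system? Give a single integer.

Write exponents as rows Θ,I,L / cols ℓ,D,ΔT,i,X1,X2:
  Θ: [ 0  0  1  0  0 -2]
  I: [ 0  0  0  1  3  1]
  L: [ 1  1  0  0  3  0]
Echelon form has 3 nonzero rows (pivots: ℓ,ΔT,i)
6 vars − rank 3 = 3 Π groups

3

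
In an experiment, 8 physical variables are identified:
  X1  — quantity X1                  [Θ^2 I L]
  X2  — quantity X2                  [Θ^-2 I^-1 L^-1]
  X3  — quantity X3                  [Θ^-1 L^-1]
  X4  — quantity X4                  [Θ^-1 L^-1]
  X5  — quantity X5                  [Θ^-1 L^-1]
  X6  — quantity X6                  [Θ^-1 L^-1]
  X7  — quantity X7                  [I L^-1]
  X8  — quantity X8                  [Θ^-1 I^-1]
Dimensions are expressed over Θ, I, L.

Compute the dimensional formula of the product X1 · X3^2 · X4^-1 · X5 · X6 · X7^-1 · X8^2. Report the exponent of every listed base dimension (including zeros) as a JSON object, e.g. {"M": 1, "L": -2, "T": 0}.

Exponent matrix [Θ,I,L] × [X1,X2,X3,X4,X5,X6,X7,X8]:
  Θ: [ 2 -2 -1 -1 -1 -1  0 -1]
  I: [ 1 -1  0  0  0  0  1 -1]
  L: [ 1 -1 -1 -1 -1 -1 -1  0]
  [Θ]: (1)·2+(2)·-1+(-1)·-1+(1)·-1+(1)·-1+(-1)·0+(2)·-1 = -3
  [I]: (1)·1+(2)·0+(-1)·0+(1)·0+(1)·0+(-1)·1+(2)·-1 = -2
  [L]: (1)·1+(2)·-1+(-1)·-1+(1)·-1+(1)·-1+(-1)·-1+(2)·0 = -1
⇒ Θ^-3 I^-2 L^-1

{"Θ": -3, "I": -2, "L": -1}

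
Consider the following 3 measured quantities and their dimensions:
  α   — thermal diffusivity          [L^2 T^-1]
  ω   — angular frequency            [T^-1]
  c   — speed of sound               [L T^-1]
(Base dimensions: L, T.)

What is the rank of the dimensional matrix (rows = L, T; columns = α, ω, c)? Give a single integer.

Write exponents as rows L,T / cols α,ω,c:
  L: [ 2  0  1]
  T: [-1 -1 -1]
RREF → pivots at {α,ω} ⇒ r = 2

2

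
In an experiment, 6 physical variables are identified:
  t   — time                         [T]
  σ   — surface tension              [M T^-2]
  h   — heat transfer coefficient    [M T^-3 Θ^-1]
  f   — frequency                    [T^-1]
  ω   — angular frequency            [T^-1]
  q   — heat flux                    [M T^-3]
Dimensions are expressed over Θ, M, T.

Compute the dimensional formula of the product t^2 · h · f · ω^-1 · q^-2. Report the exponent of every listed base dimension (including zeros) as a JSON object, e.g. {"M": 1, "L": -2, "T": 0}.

Dimensional matrix (Θ×M×T by t×σ×h×f×ω×q):
  Θ: [ 0  0 -1  0  0  0]
  M: [ 0  1  1  0  0  1]
  T: [ 1 -2 -3 -1 -1 -3]
  [Θ]: (2)·0+(1)·-1+(1)·0+(-1)·0+(-2)·0 = -1
  [M]: (2)·0+(1)·1+(1)·0+(-1)·0+(-2)·1 = -1
  [T]: (2)·1+(1)·-3+(1)·-1+(-1)·-1+(-2)·-3 = 5
⇒ Θ^-1 M^-1 T^5

{"Θ": -1, "M": -1, "T": 5}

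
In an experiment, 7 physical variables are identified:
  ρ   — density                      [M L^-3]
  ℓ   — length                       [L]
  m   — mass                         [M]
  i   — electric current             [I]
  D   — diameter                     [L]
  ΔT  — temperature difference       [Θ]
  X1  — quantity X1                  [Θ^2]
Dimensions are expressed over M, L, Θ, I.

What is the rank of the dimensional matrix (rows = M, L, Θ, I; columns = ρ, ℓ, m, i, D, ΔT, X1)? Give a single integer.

Exponent matrix [M,L,Θ,I] × [ρ,ℓ,m,i,D,ΔT,X1]:
  M: [ 1  0  1  0  0  0  0]
  L: [-3  1  0  0  1  0  0]
  Θ: [ 0  0  0  0  0  1  2]
  I: [ 0  0  0  1  0  0  0]
Row reduction gives pivot columns ρ,ℓ,i,ΔT; rank = 4

4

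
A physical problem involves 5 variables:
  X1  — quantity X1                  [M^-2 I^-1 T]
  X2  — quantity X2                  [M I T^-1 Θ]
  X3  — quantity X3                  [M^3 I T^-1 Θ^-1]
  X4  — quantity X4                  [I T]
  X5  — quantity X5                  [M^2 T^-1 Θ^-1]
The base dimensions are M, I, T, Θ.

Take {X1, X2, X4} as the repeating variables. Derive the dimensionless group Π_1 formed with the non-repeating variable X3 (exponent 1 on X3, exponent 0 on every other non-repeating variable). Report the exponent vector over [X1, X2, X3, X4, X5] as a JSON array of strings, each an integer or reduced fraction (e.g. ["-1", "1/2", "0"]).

Dimensional matrix (M×I×T×Θ by X1×X2×X3×X4×X5):
  M: [-2  1  3  0  2]
  I: [-1  1  1  1  0]
  T: [ 1 -1 -1  1 -1]
  Θ: [ 0  1 -1  0 -1]
Echelon form has 3 nonzero rows (pivots: X1,X2,X4)
Repeat: X1,X2,X4; free: X3,X5
RREF:
  r0: [   1    0   -2    0 -3/2]
  r1: [   0    1   -1    0   -1]
  r2: [   0    0    0    1 -1/2]
  r3: [   0    0    0    0    0]
Fix exponent of X3 at 1, X5 at 0; solve each RREF row for its pivot's exponent:
  r0: exp(X1) + (-2)·1 = 0 ⇒ exp(X1) = 2
  r1: exp(X2) + (-1)·1 = 0 ⇒ exp(X2) = 1
  r2: exp(X4) + (0)·1 = 0 ⇒ exp(X4) = 0
Π_1 = X1^2 · X2 · X3

["2", "1", "1", "0", "0"]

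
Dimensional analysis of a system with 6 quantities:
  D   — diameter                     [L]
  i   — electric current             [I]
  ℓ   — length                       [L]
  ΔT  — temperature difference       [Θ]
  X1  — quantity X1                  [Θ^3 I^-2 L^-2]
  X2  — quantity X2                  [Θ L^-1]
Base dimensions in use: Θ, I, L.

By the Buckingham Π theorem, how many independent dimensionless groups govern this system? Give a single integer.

Exponent matrix [Θ,I,L] × [D,i,ℓ,ΔT,X1,X2]:
  Θ: [ 0  0  0  1  3  1]
  I: [ 0  1  0  0 -2  0]
  L: [ 1  0  1  0 -2 -1]
RREF → pivots at {D,i,ΔT} ⇒ r = 3
6 vars − rank 3 = 3 Π groups

3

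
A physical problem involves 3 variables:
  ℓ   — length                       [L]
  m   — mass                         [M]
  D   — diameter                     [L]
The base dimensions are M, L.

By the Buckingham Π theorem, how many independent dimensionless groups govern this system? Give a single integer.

1

Dimensional matrix (M×L by ℓ×m×D):
  M: [ 0  1  0]
  L: [ 1  0  1]
Echelon form has 2 nonzero rows (pivots: ℓ,m)
3 vars − rank 2 = 1 Π group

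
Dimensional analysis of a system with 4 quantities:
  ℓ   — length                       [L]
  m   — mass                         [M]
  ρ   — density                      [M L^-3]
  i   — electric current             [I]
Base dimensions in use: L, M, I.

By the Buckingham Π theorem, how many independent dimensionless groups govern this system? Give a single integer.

1

Write exponents as rows L,M,I / cols ℓ,m,ρ,i:
  L: [ 1  0 -3  0]
  M: [ 0  1  1  0]
  I: [ 0  0  0  1]
Echelon form has 3 nonzero rows (pivots: ℓ,m,i)
n=4, r=3 ⇒ 1 dimensionless group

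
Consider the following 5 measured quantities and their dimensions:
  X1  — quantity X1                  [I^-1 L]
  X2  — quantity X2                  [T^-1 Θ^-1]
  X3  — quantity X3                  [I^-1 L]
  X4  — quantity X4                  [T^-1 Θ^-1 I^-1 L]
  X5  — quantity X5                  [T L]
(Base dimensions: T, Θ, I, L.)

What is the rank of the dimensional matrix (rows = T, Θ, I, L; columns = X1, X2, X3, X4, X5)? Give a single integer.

Dimensional matrix (T×Θ×I×L by X1×X2×X3×X4×X5):
  T: [ 0 -1  0 -1  1]
  Θ: [ 0 -1  0 -1  0]
  I: [-1  0 -1 -1  0]
  L: [ 1  0  1  1  1]
Row reduction gives pivot columns X1,X2,X5; rank = 3

3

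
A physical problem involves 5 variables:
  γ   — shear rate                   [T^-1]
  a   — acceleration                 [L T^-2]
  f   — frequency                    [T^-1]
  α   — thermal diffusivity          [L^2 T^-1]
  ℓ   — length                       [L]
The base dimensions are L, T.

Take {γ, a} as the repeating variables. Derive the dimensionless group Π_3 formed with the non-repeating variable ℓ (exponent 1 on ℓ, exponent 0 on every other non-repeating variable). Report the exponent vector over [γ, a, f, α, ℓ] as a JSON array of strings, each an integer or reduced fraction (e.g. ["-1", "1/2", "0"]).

["2", "-1", "0", "0", "1"]

Dimensional matrix (L×T by γ×a×f×α×ℓ):
  L: [ 0  1  0  2  1]
  T: [-1 -2 -1 -1  0]
Echelon form has 2 nonzero rows (pivots: γ,a)
Pivot set = {γ,a}, free = {f,α,ℓ}
RREF:
  r0: [   1    0    1   -3   -2]
  r1: [   0    1    0    2    1]
Fix exponent of ℓ at 1, f at 0, α at 0; solve each RREF row for its pivot's exponent:
  r0: exp(γ) + (-2)·1 = 0 ⇒ exp(γ) = 2
  r1: exp(a) + (1)·1 = 0 ⇒ exp(a) = -1
Π_3 = γ^2 · a^-1 · ℓ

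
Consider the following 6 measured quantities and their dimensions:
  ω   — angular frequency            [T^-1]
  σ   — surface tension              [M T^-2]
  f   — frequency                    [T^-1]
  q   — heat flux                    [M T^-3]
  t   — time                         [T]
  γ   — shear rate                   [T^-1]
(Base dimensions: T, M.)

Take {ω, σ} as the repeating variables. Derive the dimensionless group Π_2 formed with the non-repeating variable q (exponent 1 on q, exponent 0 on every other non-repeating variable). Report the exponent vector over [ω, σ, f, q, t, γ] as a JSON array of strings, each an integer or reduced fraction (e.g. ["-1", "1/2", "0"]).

["-1", "-1", "0", "1", "0", "0"]

Write exponents as rows T,M / cols ω,σ,f,q,t,γ:
  T: [-1 -2 -1 -3  1 -1]
  M: [ 0  1  0  1  0  0]
Row reduction gives pivot columns ω,σ; rank = 2
Pivot set = {ω,σ}, free = {f,q,t,γ}
RREF:
  r0: [   1    0    1    1   -1    1]
  r1: [   0    1    0    1    0    0]
Fix exponent of q at 1, f at 0, t at 0, γ at 0; solve each RREF row for its pivot's exponent:
  r0: exp(ω) + (1)·1 = 0 ⇒ exp(ω) = -1
  r1: exp(σ) + (1)·1 = 0 ⇒ exp(σ) = -1
Π_2 = ω^-1 · σ^-1 · q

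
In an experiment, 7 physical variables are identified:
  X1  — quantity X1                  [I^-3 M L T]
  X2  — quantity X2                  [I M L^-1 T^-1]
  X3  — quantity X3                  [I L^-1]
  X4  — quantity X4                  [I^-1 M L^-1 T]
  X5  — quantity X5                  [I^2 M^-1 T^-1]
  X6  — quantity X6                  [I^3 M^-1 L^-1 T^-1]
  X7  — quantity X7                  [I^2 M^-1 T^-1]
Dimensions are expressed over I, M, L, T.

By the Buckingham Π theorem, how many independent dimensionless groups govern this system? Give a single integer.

4

Exponent matrix [I,M,L,T] × [X1,X2,X3,X4,X5,X6,X7]:
  I: [-3  1  1 -1  2  3  2]
  M: [ 1  1  0  1 -1 -1 -1]
  L: [ 1 -1 -1 -1  0 -1  0]
  T: [ 1 -1  0  1 -1 -1 -1]
Echelon form has 3 nonzero rows (pivots: X1,X2,X3)
Π count = n − r = 7 − 3 = 4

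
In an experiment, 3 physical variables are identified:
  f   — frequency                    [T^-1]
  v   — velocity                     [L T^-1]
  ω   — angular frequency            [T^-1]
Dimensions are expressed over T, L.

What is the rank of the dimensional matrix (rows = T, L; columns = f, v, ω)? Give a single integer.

Dimensional matrix (T×L by f×v×ω):
  T: [-1 -1 -1]
  L: [ 0  1  0]
RREF → pivots at {f,v} ⇒ r = 2

2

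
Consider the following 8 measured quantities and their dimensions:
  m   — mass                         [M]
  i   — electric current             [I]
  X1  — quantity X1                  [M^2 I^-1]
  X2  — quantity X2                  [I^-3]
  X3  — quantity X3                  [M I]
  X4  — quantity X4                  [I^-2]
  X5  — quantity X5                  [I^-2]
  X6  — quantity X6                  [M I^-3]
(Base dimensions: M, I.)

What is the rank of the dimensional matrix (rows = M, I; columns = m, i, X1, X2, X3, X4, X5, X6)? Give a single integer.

2

Write exponents as rows M,I / cols m,i,X1,X2,X3,X4,X5,X6:
  M: [ 1  0  2  0  1  0  0  1]
  I: [ 0  1 -1 -3  1 -2 -2 -3]
Echelon form has 2 nonzero rows (pivots: m,i)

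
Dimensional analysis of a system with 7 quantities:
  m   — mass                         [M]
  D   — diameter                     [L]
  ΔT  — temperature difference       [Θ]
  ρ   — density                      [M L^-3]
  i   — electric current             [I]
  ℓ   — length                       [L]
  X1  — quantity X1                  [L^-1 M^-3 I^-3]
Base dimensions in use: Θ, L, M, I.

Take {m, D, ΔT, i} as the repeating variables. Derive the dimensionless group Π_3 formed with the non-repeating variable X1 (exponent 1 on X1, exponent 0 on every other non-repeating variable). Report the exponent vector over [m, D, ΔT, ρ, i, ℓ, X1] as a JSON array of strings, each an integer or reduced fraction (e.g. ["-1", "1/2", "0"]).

["3", "1", "0", "0", "3", "0", "1"]

Dimensional matrix (Θ×L×M×I by m×D×ΔT×ρ×i×ℓ×X1):
  Θ: [ 0  0  1  0  0  0  0]
  L: [ 0  1  0 -3  0  1 -1]
  M: [ 1  0  0  1  0  0 -3]
  I: [ 0  0  0  0  1  0 -3]
RREF → pivots at {m,D,ΔT,i} ⇒ r = 4
Pivot set = {m,D,ΔT,i}, free = {ρ,ℓ,X1}
RREF:
  r0: [   1    0    0    1    0    0   -3]
  r1: [   0    1    0   -3    0    1   -1]
  r2: [   0    0    1    0    0    0    0]
  r3: [   0    0    0    0    1    0   -3]
Fix exponent of X1 at 1, ρ at 0, ℓ at 0; solve each RREF row for its pivot's exponent:
  r0: exp(m) + (-3)·1 = 0 ⇒ exp(m) = 3
  r1: exp(D) + (-1)·1 = 0 ⇒ exp(D) = 1
  r2: exp(ΔT) + (0)·1 = 0 ⇒ exp(ΔT) = 0
  r3: exp(i) + (-3)·1 = 0 ⇒ exp(i) = 3
Π_3 = m^3 · D · i^3 · X1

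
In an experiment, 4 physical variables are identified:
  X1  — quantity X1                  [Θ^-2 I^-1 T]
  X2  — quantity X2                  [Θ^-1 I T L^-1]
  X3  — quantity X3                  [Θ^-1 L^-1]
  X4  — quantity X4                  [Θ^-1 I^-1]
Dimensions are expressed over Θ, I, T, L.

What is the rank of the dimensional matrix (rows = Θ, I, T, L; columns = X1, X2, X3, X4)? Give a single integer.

Exponent matrix [Θ,I,T,L] × [X1,X2,X3,X4]:
  Θ: [-2 -1 -1 -1]
  I: [-1  1  0 -1]
  T: [ 1  1  0  0]
  L: [ 0 -1 -1  0]
Echelon form has 3 nonzero rows (pivots: X1,X2,X3)

3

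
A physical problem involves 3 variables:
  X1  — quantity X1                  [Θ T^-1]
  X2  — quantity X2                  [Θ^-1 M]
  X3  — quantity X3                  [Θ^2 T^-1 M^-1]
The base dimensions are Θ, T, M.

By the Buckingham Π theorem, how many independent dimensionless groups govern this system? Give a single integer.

1

Write exponents as rows Θ,T,M / cols X1,X2,X3:
  Θ: [ 1 -1  2]
  T: [-1  0 -1]
  M: [ 0  1 -1]
Echelon form has 2 nonzero rows (pivots: X1,X2)
3 vars − rank 2 = 1 Π group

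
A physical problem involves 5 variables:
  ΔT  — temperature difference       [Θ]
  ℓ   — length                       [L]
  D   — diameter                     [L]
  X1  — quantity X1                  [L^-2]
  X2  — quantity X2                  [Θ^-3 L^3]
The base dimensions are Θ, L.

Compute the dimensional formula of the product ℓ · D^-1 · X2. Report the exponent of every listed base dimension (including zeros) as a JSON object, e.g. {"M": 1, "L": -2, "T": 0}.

Dimensional matrix (Θ×L by ΔT×ℓ×D×X1×X2):
  Θ: [ 1  0  0  0 -3]
  L: [ 0  1  1 -2  3]
  [Θ]: (1)·0+(-1)·0+(1)·-3 = -3
  [L]: (1)·1+(-1)·1+(1)·3 = 3
⇒ Θ^-3 L^3

{"Θ": -3, "L": 3}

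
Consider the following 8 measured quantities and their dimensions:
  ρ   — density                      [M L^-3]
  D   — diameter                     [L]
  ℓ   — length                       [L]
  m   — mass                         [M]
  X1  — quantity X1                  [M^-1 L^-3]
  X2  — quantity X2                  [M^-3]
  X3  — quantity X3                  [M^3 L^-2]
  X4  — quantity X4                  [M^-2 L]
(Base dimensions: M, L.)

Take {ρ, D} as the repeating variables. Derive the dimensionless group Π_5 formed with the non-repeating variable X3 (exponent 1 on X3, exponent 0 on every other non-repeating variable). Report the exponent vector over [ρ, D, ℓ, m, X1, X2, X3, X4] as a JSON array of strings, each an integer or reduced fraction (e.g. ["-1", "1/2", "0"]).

Exponent matrix [M,L] × [ρ,D,ℓ,m,X1,X2,X3,X4]:
  M: [ 1  0  0  1 -1 -3  3 -2]
  L: [-3  1  1  0 -3  0 -2  1]
Row reduction gives pivot columns ρ,D; rank = 2
Repeat: ρ,D; free: ℓ,m,X1,X2,X3,X4
RREF:
  r0: [   1    0    0    1   -1   -3    3   -2]
  r1: [   0    1    1    3   -6   -9    7   -5]
Fix exponent of X3 at 1, ℓ at 0, m at 0, X1 at 0, X2 at 0, X4 at 0; solve each RREF row for its pivot's exponent:
  r0: exp(ρ) + (3)·1 = 0 ⇒ exp(ρ) = -3
  r1: exp(D) + (7)·1 = 0 ⇒ exp(D) = -7
Π_5 = ρ^-3 · D^-7 · X3

["-3", "-7", "0", "0", "0", "0", "1", "0"]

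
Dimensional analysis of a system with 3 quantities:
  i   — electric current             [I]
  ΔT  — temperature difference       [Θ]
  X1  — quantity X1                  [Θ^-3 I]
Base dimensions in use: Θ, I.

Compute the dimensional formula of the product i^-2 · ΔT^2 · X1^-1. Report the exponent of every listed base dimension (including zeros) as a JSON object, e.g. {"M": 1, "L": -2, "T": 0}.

Dimensional matrix (Θ×I by i×ΔT×X1):
  Θ: [ 0  1 -3]
  I: [ 1  0  1]
  [Θ]: (-2)·0+(2)·1+(-1)·-3 = 5
  [I]: (-2)·1+(2)·0+(-1)·1 = -3
⇒ Θ^5 I^-3

{"Θ": 5, "I": -3}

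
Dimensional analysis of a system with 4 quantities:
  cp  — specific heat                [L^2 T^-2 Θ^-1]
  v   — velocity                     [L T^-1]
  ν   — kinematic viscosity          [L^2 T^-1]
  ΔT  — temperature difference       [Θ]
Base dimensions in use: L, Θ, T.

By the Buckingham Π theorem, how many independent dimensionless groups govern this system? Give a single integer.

1

Exponent matrix [L,Θ,T] × [cp,v,ν,ΔT]:
  L: [ 2  1  2  0]
  Θ: [-1  0  0  1]
  T: [-2 -1 -1  0]
RREF → pivots at {cp,v,ν} ⇒ r = 3
Π count = n − r = 4 − 3 = 1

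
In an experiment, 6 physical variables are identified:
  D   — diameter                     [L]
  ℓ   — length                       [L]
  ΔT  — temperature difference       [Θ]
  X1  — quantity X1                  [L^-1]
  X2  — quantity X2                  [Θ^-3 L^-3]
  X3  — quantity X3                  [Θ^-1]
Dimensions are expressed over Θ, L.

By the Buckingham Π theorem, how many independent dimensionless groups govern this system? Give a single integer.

Exponent matrix [Θ,L] × [D,ℓ,ΔT,X1,X2,X3]:
  Θ: [ 0  0  1  0 -3 -1]
  L: [ 1  1  0 -1 -3  0]
RREF → pivots at {D,ΔT} ⇒ r = 2
6 vars − rank 2 = 4 Π groups

4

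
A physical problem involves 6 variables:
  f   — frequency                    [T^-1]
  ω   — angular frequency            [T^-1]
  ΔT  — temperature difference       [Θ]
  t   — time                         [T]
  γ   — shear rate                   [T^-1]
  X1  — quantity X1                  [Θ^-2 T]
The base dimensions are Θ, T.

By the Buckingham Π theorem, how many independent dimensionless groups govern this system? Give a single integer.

Exponent matrix [Θ,T] × [f,ω,ΔT,t,γ,X1]:
  Θ: [ 0  0  1  0  0 -2]
  T: [-1 -1  0  1 -1  1]
Echelon form has 2 nonzero rows (pivots: f,ΔT)
Π count = n − r = 6 − 2 = 4

4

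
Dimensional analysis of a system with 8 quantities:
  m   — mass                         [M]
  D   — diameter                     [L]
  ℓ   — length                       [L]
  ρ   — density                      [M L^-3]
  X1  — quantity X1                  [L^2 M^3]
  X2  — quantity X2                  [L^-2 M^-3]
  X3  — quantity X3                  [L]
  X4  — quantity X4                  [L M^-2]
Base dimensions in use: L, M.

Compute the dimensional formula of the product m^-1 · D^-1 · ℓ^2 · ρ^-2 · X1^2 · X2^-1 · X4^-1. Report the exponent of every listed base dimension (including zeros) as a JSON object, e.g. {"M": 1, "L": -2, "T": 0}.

{"L": 12, "M": 8}

Write exponents as rows L,M / cols m,D,ℓ,ρ,X1,X2,X3,X4:
  L: [ 0  1  1 -3  2 -2  1  1]
  M: [ 1  0  0  1  3 -3  0 -2]
  [L]: (-1)·0+(-1)·1+(2)·1+(-2)·-3+(2)·2+(-1)·-2+(-1)·1 = 12
  [M]: (-1)·1+(-1)·0+(2)·0+(-2)·1+(2)·3+(-1)·-3+(-1)·-2 = 8
⇒ L^12 M^8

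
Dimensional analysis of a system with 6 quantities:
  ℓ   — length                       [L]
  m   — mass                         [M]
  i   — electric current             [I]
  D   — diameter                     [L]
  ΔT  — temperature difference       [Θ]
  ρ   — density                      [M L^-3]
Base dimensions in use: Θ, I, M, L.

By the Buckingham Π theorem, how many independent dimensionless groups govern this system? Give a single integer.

2

Dimensional matrix (Θ×I×M×L by ℓ×m×i×D×ΔT×ρ):
  Θ: [ 0  0  0  0  1  0]
  I: [ 0  0  1  0  0  0]
  M: [ 0  1  0  0  0  1]
  L: [ 1  0  0  1  0 -3]
RREF → pivots at {ℓ,m,i,ΔT} ⇒ r = 4
Π count = n − r = 6 − 4 = 2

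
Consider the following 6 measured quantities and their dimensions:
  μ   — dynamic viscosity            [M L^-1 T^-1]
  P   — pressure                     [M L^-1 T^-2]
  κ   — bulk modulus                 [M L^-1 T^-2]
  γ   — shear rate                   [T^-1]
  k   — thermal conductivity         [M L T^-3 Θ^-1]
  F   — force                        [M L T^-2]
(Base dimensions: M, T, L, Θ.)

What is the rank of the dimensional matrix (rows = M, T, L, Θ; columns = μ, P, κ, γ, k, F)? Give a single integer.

Write exponents as rows M,T,L,Θ / cols μ,P,κ,γ,k,F:
  M: [ 1  1  1  0  1  1]
  T: [-1 -2 -2 -1 -3 -2]
  L: [-1 -1 -1  0  1  1]
  Θ: [ 0  0  0  0 -1  0]
Row reduction gives pivot columns μ,P,k,F; rank = 4

4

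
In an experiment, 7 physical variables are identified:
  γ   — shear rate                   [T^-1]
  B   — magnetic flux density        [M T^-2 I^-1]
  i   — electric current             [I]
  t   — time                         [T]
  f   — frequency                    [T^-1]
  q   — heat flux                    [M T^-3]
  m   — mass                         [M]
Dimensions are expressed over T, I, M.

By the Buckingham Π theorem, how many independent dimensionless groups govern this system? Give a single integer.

Dimensional matrix (T×I×M by γ×B×i×t×f×q×m):
  T: [-1 -2  0  1 -1 -3  0]
  I: [ 0 -1  1  0  0  0  0]
  M: [ 0  1  0  0  0  1  1]
Echelon form has 3 nonzero rows (pivots: γ,B,i)
7 vars − rank 3 = 4 Π groups

4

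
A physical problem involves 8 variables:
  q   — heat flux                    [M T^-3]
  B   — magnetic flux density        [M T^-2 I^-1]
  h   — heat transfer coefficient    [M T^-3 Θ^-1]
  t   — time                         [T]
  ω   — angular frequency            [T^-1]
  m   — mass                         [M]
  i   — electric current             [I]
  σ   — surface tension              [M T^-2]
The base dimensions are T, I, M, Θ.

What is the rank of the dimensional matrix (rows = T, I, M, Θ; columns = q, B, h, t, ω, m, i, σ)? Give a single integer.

4

Exponent matrix [T,I,M,Θ] × [q,B,h,t,ω,m,i,σ]:
  T: [-3 -2 -3  1 -1  0  0 -2]
  I: [ 0 -1  0  0  0  0  1  0]
  M: [ 1  1  1  0  0  1  0  1]
  Θ: [ 0  0 -1  0  0  0  0  0]
Row reduction gives pivot columns q,B,h,t; rank = 4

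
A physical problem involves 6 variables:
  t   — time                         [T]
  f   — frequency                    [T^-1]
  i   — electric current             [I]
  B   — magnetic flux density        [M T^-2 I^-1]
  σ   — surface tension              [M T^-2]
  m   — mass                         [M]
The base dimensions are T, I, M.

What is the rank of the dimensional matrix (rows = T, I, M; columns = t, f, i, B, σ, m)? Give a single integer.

3

Exponent matrix [T,I,M] × [t,f,i,B,σ,m]:
  T: [ 1 -1  0 -2 -2  0]
  I: [ 0  0  1 -1  0  0]
  M: [ 0  0  0  1  1  1]
Echelon form has 3 nonzero rows (pivots: t,i,B)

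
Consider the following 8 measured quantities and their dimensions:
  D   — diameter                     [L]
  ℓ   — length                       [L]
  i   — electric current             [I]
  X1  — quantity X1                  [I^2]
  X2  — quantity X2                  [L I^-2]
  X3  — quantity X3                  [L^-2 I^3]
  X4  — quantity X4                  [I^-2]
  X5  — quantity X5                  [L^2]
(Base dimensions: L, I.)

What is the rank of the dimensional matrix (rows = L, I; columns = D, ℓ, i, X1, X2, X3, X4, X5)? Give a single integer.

2

Dimensional matrix (L×I by D×ℓ×i×X1×X2×X3×X4×X5):
  L: [ 1  1  0  0  1 -2  0  2]
  I: [ 0  0  1  2 -2  3 -2  0]
Echelon form has 2 nonzero rows (pivots: D,i)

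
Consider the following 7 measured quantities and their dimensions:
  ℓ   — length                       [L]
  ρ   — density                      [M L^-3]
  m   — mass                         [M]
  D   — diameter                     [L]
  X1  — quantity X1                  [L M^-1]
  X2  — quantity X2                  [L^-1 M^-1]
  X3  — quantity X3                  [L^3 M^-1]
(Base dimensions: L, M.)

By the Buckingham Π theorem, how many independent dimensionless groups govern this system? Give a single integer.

5

Exponent matrix [L,M] × [ℓ,ρ,m,D,X1,X2,X3]:
  L: [ 1 -3  0  1  1 -1  3]
  M: [ 0  1  1  0 -1 -1 -1]
RREF → pivots at {ℓ,ρ} ⇒ r = 2
Π count = n − r = 7 − 2 = 5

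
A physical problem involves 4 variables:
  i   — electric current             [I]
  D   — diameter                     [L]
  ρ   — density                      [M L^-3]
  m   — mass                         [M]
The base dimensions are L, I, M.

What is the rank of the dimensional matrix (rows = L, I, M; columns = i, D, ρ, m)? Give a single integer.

3

Exponent matrix [L,I,M] × [i,D,ρ,m]:
  L: [ 0  1 -3  0]
  I: [ 1  0  0  0]
  M: [ 0  0  1  1]
Row reduction gives pivot columns i,D,ρ; rank = 3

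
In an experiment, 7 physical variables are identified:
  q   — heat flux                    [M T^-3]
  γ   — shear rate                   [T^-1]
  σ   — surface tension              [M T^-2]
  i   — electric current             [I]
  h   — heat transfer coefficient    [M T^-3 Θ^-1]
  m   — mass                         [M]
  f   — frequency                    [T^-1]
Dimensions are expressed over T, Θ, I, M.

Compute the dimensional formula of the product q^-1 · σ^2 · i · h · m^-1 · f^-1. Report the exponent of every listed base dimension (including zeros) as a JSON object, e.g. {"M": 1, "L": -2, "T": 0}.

Write exponents as rows T,Θ,I,M / cols q,γ,σ,i,h,m,f:
  T: [-3 -1 -2  0 -3  0 -1]
  Θ: [ 0  0  0  0 -1  0  0]
  I: [ 0  0  0  1  0  0  0]
  M: [ 1  0  1  0  1  1  0]
  [T]: (-1)·-3+(2)·-2+(1)·0+(1)·-3+(-1)·0+(-1)·-1 = -3
  [Θ]: (-1)·0+(2)·0+(1)·0+(1)·-1+(-1)·0+(-1)·0 = -1
  [I]: (-1)·0+(2)·0+(1)·1+(1)·0+(-1)·0+(-1)·0 = 1
  [M]: (-1)·1+(2)·1+(1)·0+(1)·1+(-1)·1+(-1)·0 = 1
⇒ T^-3 Θ^-1 I M

{"T": -3, "Θ": -1, "I": 1, "M": 1}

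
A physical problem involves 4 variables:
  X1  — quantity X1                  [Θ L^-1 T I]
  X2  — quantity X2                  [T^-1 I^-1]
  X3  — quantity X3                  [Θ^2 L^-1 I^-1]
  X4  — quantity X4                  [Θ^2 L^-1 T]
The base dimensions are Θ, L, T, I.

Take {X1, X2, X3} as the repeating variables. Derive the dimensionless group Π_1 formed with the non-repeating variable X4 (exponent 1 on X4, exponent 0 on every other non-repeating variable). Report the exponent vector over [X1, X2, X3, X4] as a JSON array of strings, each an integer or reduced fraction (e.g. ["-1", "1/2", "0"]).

["0", "1", "-1", "1"]

Dimensional matrix (Θ×L×T×I by X1×X2×X3×X4):
  Θ: [ 1  0  2  2]
  L: [-1  0 -1 -1]
  T: [ 1 -1  0  1]
  I: [ 1 -1 -1  0]
Row reduction gives pivot columns X1,X2,X3; rank = 3
Repeat: X1,X2,X3; free: X4
RREF:
  r0: [   1    0    0    0]
  r1: [   0    1    0   -1]
  r2: [   0    0    1    1]
  r3: [   0    0    0    0]
Fix exponent of X4 at 1; solve each RREF row for its pivot's exponent:
  r0: exp(X1) + (0)·1 = 0 ⇒ exp(X1) = 0
  r1: exp(X2) + (-1)·1 = 0 ⇒ exp(X2) = 1
  r2: exp(X3) + (1)·1 = 0 ⇒ exp(X3) = -1
Π_1 = X2 · X3^-1 · X4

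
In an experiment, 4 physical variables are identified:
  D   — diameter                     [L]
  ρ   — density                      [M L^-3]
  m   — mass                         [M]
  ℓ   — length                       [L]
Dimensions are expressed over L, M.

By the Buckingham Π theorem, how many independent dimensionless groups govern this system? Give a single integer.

Write exponents as rows L,M / cols D,ρ,m,ℓ:
  L: [ 1 -3  0  1]
  M: [ 0  1  1  0]
RREF → pivots at {D,ρ} ⇒ r = 2
n=4, r=2 ⇒ 2 dimensionless groups

2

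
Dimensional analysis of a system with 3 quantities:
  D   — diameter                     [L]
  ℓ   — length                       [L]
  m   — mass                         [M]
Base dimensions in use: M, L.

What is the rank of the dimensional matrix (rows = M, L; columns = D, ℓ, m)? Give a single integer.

2

Dimensional matrix (M×L by D×ℓ×m):
  M: [ 0  0  1]
  L: [ 1  1  0]
Row reduction gives pivot columns D,m; rank = 2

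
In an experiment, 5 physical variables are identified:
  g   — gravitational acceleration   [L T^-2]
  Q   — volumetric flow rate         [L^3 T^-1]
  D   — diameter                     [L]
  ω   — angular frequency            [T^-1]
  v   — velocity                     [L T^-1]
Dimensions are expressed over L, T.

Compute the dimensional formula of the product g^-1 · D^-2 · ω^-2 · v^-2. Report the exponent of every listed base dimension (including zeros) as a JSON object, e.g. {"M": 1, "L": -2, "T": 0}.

Exponent matrix [L,T] × [g,Q,D,ω,v]:
  L: [ 1  3  1  0  1]
  T: [-2 -1  0 -1 -1]
  [L]: (-1)·1+(-2)·1+(-2)·0+(-2)·1 = -5
  [T]: (-1)·-2+(-2)·0+(-2)·-1+(-2)·-1 = 6
⇒ L^-5 T^6

{"L": -5, "T": 6}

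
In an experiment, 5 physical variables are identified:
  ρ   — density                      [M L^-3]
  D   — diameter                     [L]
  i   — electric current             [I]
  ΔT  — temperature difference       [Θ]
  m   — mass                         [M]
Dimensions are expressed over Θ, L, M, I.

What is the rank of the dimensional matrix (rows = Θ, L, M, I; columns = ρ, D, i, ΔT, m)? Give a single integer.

Exponent matrix [Θ,L,M,I] × [ρ,D,i,ΔT,m]:
  Θ: [ 0  0  0  1  0]
  L: [-3  1  0  0  0]
  M: [ 1  0  0  0  1]
  I: [ 0  0  1  0  0]
RREF → pivots at {ρ,D,i,ΔT} ⇒ r = 4

4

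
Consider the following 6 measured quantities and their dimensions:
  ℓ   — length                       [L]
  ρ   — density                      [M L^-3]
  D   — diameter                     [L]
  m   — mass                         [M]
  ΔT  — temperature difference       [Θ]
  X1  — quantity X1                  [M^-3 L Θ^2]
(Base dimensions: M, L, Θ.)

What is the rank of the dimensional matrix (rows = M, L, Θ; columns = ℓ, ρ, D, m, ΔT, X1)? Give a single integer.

3

Write exponents as rows M,L,Θ / cols ℓ,ρ,D,m,ΔT,X1:
  M: [ 0  1  0  1  0 -3]
  L: [ 1 -3  1  0  0  1]
  Θ: [ 0  0  0  0  1  2]
Row reduction gives pivot columns ℓ,ρ,ΔT; rank = 3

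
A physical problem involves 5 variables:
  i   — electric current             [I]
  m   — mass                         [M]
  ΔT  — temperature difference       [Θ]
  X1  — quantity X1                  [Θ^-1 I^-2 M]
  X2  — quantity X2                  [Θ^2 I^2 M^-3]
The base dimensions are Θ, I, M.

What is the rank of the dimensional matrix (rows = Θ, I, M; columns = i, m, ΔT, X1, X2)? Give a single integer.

Exponent matrix [Θ,I,M] × [i,m,ΔT,X1,X2]:
  Θ: [ 0  0  1 -1  2]
  I: [ 1  0  0 -2  2]
  M: [ 0  1  0  1 -3]
RREF → pivots at {i,m,ΔT} ⇒ r = 3

3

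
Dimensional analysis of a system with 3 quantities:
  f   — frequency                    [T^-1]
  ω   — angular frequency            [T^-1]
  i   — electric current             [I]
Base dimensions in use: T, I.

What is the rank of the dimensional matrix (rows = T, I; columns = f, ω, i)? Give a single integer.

2

Write exponents as rows T,I / cols f,ω,i:
  T: [-1 -1  0]
  I: [ 0  0  1]
Echelon form has 2 nonzero rows (pivots: f,i)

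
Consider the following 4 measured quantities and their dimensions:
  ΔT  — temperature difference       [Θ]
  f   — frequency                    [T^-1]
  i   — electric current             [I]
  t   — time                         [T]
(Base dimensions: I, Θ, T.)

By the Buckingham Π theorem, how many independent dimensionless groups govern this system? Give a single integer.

1

Write exponents as rows I,Θ,T / cols ΔT,f,i,t:
  I: [ 0  0  1  0]
  Θ: [ 1  0  0  0]
  T: [ 0 -1  0  1]
Echelon form has 3 nonzero rows (pivots: ΔT,f,i)
Π count = n − r = 4 − 3 = 1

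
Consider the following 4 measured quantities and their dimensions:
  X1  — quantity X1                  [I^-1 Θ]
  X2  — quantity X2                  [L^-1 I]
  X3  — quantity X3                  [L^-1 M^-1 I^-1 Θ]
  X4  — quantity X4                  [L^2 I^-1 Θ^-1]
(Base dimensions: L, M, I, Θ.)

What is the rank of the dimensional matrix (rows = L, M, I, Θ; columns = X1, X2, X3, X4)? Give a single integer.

3

Write exponents as rows L,M,I,Θ / cols X1,X2,X3,X4:
  L: [ 0 -1 -1  2]
  M: [ 0  0 -1  0]
  I: [-1  1 -1 -1]
  Θ: [ 1  0  1 -1]
Row reduction gives pivot columns X1,X2,X3; rank = 3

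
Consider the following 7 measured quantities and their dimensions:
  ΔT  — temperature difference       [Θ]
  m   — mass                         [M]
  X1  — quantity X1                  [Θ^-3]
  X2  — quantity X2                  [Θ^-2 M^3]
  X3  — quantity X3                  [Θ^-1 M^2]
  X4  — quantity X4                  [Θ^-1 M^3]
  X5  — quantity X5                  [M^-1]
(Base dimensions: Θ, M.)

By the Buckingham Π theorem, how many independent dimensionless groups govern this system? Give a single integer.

5

Dimensional matrix (Θ×M by ΔT×m×X1×X2×X3×X4×X5):
  Θ: [ 1  0 -3 -2 -1 -1  0]
  M: [ 0  1  0  3  2  3 -1]
Row reduction gives pivot columns ΔT,m; rank = 2
Π count = n − r = 7 − 2 = 5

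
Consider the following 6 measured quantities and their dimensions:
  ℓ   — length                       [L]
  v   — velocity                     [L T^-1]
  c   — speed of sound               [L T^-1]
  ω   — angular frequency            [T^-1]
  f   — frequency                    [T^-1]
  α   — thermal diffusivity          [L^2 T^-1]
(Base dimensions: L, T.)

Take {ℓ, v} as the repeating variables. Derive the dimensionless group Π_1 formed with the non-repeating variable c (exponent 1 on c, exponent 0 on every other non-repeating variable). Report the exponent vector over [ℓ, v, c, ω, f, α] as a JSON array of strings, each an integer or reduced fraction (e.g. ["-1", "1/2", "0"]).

["0", "-1", "1", "0", "0", "0"]

Dimensional matrix (L×T by ℓ×v×c×ω×f×α):
  L: [ 1  1  1  0  0  2]
  T: [ 0 -1 -1 -1 -1 -1]
Echelon form has 2 nonzero rows (pivots: ℓ,v)
Repeat: ℓ,v; free: c,ω,f,α
RREF:
  r0: [   1    0    0   -1   -1    1]
  r1: [   0    1    1    1    1    1]
Fix exponent of c at 1, ω at 0, f at 0, α at 0; solve each RREF row for its pivot's exponent:
  r0: exp(ℓ) + (0)·1 = 0 ⇒ exp(ℓ) = 0
  r1: exp(v) + (1)·1 = 0 ⇒ exp(v) = -1
Π_1 = v^-1 · c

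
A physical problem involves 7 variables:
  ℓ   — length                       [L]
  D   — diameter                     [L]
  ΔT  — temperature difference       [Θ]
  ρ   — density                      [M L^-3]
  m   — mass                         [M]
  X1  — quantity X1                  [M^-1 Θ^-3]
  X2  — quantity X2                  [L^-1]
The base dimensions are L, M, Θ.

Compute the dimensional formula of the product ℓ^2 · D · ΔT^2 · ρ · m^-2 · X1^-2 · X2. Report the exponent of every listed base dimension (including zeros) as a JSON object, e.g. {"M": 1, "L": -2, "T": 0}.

Exponent matrix [L,M,Θ] × [ℓ,D,ΔT,ρ,m,X1,X2]:
  L: [ 1  1  0 -3  0  0 -1]
  M: [ 0  0  0  1  1 -1  0]
  Θ: [ 0  0  1  0  0 -3  0]
  [L]: (2)·1+(1)·1+(2)·0+(1)·-3+(-2)·0+(-2)·0+(1)·-1 = -1
  [M]: (2)·0+(1)·0+(2)·0+(1)·1+(-2)·1+(-2)·-1+(1)·0 = 1
  [Θ]: (2)·0+(1)·0+(2)·1+(1)·0+(-2)·0+(-2)·-3+(1)·0 = 8
⇒ L^-1 M Θ^8

{"L": -1, "M": 1, "Θ": 8}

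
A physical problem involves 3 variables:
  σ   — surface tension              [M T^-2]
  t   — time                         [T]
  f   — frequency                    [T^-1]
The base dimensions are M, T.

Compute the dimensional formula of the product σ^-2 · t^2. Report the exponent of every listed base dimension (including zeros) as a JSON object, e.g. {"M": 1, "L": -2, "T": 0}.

Exponent matrix [M,T] × [σ,t,f]:
  M: [ 1  0  0]
  T: [-2  1 -1]
  [M]: (-2)·1+(2)·0 = -2
  [T]: (-2)·-2+(2)·1 = 6
⇒ M^-2 T^6

{"M": -2, "T": 6}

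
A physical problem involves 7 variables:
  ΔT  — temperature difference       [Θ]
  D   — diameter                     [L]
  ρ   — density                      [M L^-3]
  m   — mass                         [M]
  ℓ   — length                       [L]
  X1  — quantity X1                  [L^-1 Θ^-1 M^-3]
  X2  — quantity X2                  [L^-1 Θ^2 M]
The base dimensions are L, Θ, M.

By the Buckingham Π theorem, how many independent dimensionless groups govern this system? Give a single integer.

Write exponents as rows L,Θ,M / cols ΔT,D,ρ,m,ℓ,X1,X2:
  L: [ 0  1 -3  0  1 -1 -1]
  Θ: [ 1  0  0  0  0 -1  2]
  M: [ 0  0  1  1  0 -3  1]
Row reduction gives pivot columns ΔT,D,ρ; rank = 3
n=7, r=3 ⇒ 4 dimensionless groups

4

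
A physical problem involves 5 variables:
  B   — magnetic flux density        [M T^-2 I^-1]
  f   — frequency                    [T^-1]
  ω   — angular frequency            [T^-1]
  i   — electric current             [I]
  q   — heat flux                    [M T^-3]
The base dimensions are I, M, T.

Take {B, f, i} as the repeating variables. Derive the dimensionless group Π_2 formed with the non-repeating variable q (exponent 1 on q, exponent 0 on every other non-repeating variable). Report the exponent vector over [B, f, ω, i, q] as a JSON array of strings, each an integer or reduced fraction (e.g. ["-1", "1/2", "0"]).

Dimensional matrix (I×M×T by B×f×ω×i×q):
  I: [-1  0  0  1  0]
  M: [ 1  0  0  0  1]
  T: [-2 -1 -1  0 -3]
Echelon form has 3 nonzero rows (pivots: B,f,i)
Pivot set = {B,f,i}, free = {ω,q}
RREF:
  r0: [   1    0    0    0    1]
  r1: [   0    1    1    0    1]
  r2: [   0    0    0    1    1]
Fix exponent of q at 1, ω at 0; solve each RREF row for its pivot's exponent:
  r0: exp(B) + (1)·1 = 0 ⇒ exp(B) = -1
  r1: exp(f) + (1)·1 = 0 ⇒ exp(f) = -1
  r2: exp(i) + (1)·1 = 0 ⇒ exp(i) = -1
Π_2 = B^-1 · f^-1 · i^-1 · q

["-1", "-1", "0", "-1", "1"]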